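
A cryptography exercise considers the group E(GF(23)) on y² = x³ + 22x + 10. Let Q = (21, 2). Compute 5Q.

(6, 6)

Double-and-add on 5 = (101)₂. Start with Q = (21, 2) for the leading 1-bit.
double: tangent at (21, 2): λ = (3·21² + 22)/(2·2) ≡ 11/4. 4⁻¹ ≡ 6 (mod 23), so λ ≡ 11·6 ≡ 20.
  x = λ² - 21 - 21 = 400 - 42 ≡ 13; y = λ·(21 - 13) - 2 ≡ 20. → (13, 20)
double: tangent at (13, 20): λ = (3·13² + 22)/(2·20) ≡ 0/17. 17⁻¹ ≡ 19 (mod 23), so λ ≡ 0·19 ≡ 0.
  x = λ² - 13 - 13 = 0 - 26 ≡ 20; y = λ·(13 - 20) - 20 ≡ 3. → (20, 3)
add Q: (20, 3) + (21, 2). λ = (2 - 3)/(21 - 20) ≡ 22/1 mod 23. 1⁻¹ ≡ 1 (mod 23) since 1·1 = 1 ≡ 1, so λ ≡ 22.
  x = λ² - 20 - 21 = 484 - 41 ≡ 6; y = λ·(20 - 6) - 3 ≡ 6. → (6, 6)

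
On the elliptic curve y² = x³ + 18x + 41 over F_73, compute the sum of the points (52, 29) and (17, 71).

(52, 29) + (17, 71). λ = (71 - 29)/(17 - 52) ≡ 42/38 mod 73. 38⁻¹ ≡ 25 (mod 73) since 38·25 = 950 ≡ 1, so λ ≡ 28.
  x = λ² - 52 - 17 = 784 - 69 ≡ 58; y = λ·(52 - 58) - 29 ≡ 22. → (58, 22)

(58, 22)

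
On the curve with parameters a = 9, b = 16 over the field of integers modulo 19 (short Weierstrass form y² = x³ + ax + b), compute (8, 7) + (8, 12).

The two points share x = 8 and their y-coordinates satisfy 7 + 12 ≡ 0 (mod 19), so they are inverses. Their sum is O.

O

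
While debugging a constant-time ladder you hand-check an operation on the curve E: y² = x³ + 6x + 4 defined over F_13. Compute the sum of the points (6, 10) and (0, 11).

(6, 10) + (0, 11). λ = (11 - 10)/(0 - 6) ≡ 1/7 mod 13. 7⁻¹ ≡ 2 (mod 13) since 7·2 = 14 ≡ 1, so λ ≡ 2.
  x = λ² - 6 - 0 = 4 - 6 ≡ 11; y = λ·(6 - 11) - 10 ≡ 6. → (11, 6)

(11, 6)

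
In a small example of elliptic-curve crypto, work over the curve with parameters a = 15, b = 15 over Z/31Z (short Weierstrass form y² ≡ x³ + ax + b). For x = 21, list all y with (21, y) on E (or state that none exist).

x³ + 15x + 15 = 9591 ≡ 12 (mod 31).
12 is a non-residue mod 31; no y exists.

none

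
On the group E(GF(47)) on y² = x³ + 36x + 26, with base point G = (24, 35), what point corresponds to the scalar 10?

(39, 42)

Double-and-add on 10 = (1010)₂. Start with G = (24, 35) for the leading 1-bit.
double: tangent at (24, 35): λ = (3·24² + 36)/(2·35) ≡ 25/23. 23⁻¹ ≡ 45 (mod 47), so λ ≡ 25·45 ≡ 44.
  x = λ² - 24 - 24 = 1936 - 48 ≡ 8; y = λ·(24 - 8) - 35 ≡ 11. → (8, 11)
double: tangent at (8, 11): λ = (3·8² + 36)/(2·11) ≡ 40/22. 22⁻¹ ≡ 15 (mod 47) since 22·15 = 330 ≡ 1, so λ ≡ 40·15 ≡ 36.
  x = λ² - 8 - 8 = 1296 - 16 ≡ 11; y = λ·(8 - 11) - 11 ≡ 22. → (11, 22)
add G: (11, 22) + (24, 35). λ = (35 - 22)/(24 - 11) ≡ 13/13 mod 47. 13⁻¹ ≡ 29 (mod 47), so λ ≡ 1.
  x = λ² - 11 - 24 = 1 - 35 ≡ 13; y = λ·(11 - 13) - 22 ≡ 23. → (13, 23)
double: tangent at (13, 23): λ = (3·13² + 36)/(2·23) ≡ 26/46. 46⁻¹ ≡ 46 (mod 47) since 46·46 = 2116 ≡ 1, so λ ≡ 26·46 ≡ 21.
  x = λ² - 13 - 13 = 441 - 26 ≡ 39; y = λ·(13 - 39) - 23 ≡ 42. → (39, 42)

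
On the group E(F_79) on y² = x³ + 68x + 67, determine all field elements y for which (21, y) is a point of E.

none

x³ + 68x + 67 = 10756 ≡ 12 (mod 79).
12 is a non-residue mod 79; no y exists.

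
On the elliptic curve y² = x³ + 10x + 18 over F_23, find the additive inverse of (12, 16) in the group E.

-(12, 16) = (12, -16 mod 23) = (12, 7).

(12, 7)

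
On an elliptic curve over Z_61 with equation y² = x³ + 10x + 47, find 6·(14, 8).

(45, 0)

Write P = (14, 8).
Double-and-add on 6 = (110)₂. Start with P = (14, 8) for the leading 1-bit.
double: tangent at (14, 8): λ = (3·14² + 10)/(2·8) ≡ 49/16. 16⁻¹ ≡ 42 (mod 61), so λ ≡ 49·42 ≡ 45.
  x = λ² - 14 - 14 = 2025 - 28 ≡ 45; y = λ·(14 - 45) - 8 ≡ 0. → (45, 0)
add P: (45, 0) + (14, 8). λ = (8 - 0)/(14 - 45) ≡ 8/30 mod 61. 30⁻¹ ≡ 59 (mod 61) since 30·59 = 1770 ≡ 1, so λ ≡ 45.
  x = λ² - 45 - 14 = 2025 - 59 ≡ 14; y = λ·(45 - 14) - 0 ≡ 53. → (14, 53)
double: tangent at (14, 53): λ = (3·14² + 10)/(2·53) ≡ 49/45. 45⁻¹ ≡ 19 (mod 61) since 45·19 = 855 ≡ 1, so λ ≡ 49·19 ≡ 16.
  x = λ² - 14 - 14 = 256 - 28 ≡ 45; y = λ·(14 - 45) - 53 ≡ 0. → (45, 0)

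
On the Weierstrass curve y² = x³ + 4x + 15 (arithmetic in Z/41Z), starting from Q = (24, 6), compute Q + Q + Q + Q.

Double-and-add on 4 = (100)₂. Start with Q = (24, 6) for the leading 1-bit.
double: tangent at (24, 6): λ = (3·24² + 4)/(2·6) ≡ 10/12. 12⁻¹ ≡ 24 (mod 41), so λ ≡ 10·24 ≡ 35.
  x = λ² - 24 - 24 = 1225 - 48 ≡ 29; y = λ·(24 - 29) - 6 ≡ 24. → (29, 24)
double: tangent at (29, 24): λ = (3·29² + 4)/(2·24) ≡ 26/7. 7⁻¹ ≡ 6 (mod 41), so λ ≡ 26·6 ≡ 33.
  x = λ² - 29 - 29 = 1089 - 58 ≡ 6; y = λ·(29 - 6) - 24 ≡ 38. → (6, 38)

(6, 38)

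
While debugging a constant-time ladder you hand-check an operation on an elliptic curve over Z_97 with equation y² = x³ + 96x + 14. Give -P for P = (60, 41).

-(60, 41) = (60, -41 mod 97) = (60, 56).

(60, 56)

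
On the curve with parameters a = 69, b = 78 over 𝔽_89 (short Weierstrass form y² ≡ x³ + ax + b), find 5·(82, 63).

(28, 56)

Write G = (82, 63).
Double-and-add on 5 = (101)₂. Start with G = (82, 63) for the leading 1-bit.
double: tangent at (82, 63): λ = (3·82² + 69)/(2·63) ≡ 38/37. 37⁻¹ ≡ 77 (mod 89) since 37·77 = 2849 ≡ 1, so λ ≡ 38·77 ≡ 78.
  x = λ² - 82 - 82 = 6084 - 164 ≡ 46; y = λ·(82 - 46) - 63 ≡ 75. → (46, 75)
double: tangent at (46, 75): λ = (3·46² + 69)/(2·75) ≡ 9/61. 61⁻¹ ≡ 54 (mod 89) since 61·54 = 3294 ≡ 1, so λ ≡ 9·54 ≡ 41.
  x = λ² - 46 - 46 = 1681 - 92 ≡ 76; y = λ·(46 - 76) - 75 ≡ 30. → (76, 30)
add G: (76, 30) + (82, 63). λ = (63 - 30)/(82 - 76) ≡ 33/6 mod 89. 6⁻¹ ≡ 15 (mod 89), so λ ≡ 50.
  x = λ² - 76 - 82 = 2500 - 158 ≡ 28; y = λ·(76 - 28) - 30 ≡ 56. → (28, 56)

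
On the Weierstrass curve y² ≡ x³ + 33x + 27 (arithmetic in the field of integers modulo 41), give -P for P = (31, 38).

(31, 3)

-(31, 38) = (31, -38 mod 41) = (31, 3).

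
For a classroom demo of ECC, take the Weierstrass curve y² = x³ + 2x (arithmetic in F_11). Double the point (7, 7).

(1, 5)

tangent at (7, 7): λ = (3·7² + 2)/(2·7) ≡ 6/3. 3⁻¹ ≡ 4 (mod 11), so λ ≡ 6·4 ≡ 2.
  x = λ² - 7 - 7 = 4 - 14 ≡ 1; y = λ·(7 - 1) - 7 ≡ 5. → (1, 5)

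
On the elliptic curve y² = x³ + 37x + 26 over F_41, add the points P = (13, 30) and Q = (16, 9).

(13, 30) + (16, 9). λ = (9 - 30)/(16 - 13) ≡ 20/3 mod 41. 3⁻¹ ≡ 14 (mod 41), so λ ≡ 34.
  x = λ² - 13 - 16 = 1156 - 29 ≡ 20; y = λ·(13 - 20) - 30 ≡ 19. → (20, 19)

(20, 19)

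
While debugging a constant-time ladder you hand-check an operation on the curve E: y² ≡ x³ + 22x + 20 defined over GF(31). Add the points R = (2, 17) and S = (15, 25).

(23, 13)

(2, 17) + (15, 25). λ = (25 - 17)/(15 - 2) ≡ 8/13 mod 31. 13⁻¹ ≡ 12 (mod 31), so λ ≡ 3.
  x = λ² - 2 - 15 = 9 - 17 ≡ 23; y = λ·(2 - 23) - 17 ≡ 13. → (23, 13)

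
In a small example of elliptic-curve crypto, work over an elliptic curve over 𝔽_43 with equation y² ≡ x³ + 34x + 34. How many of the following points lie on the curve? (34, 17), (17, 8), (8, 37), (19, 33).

3

(34, 17): 17² ≡ 31, rhs ≡ 31 → on.
(17, 8): 8² ≡ 21, rhs ≡ 21 → on.
(8, 37): 37² ≡ 36, rhs ≡ 1 → off.
(19, 33): 33² ≡ 14, rhs ≡ 14 → on.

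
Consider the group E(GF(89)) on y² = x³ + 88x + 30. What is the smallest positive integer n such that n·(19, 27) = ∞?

2P: tangent at (19, 27): λ = (3·19² + 88)/(2·27) ≡ 14/54. 54⁻¹ ≡ 61 (mod 89), so λ ≡ 14·61 ≡ 53.
  x = λ² - 19 - 19 = 2809 - 38 ≡ 12; y = λ·(19 - 12) - 27 ≡ 77. → (12, 77)
3P: (12, 77) + (19, 27). λ = (27 - 77)/(19 - 12) ≡ 39/7 mod 89. 7⁻¹ ≡ 51 (mod 89) since 7·51 = 357 ≡ 1, so λ ≡ 31.
  x = λ² - 12 - 19 = 961 - 31 ≡ 40; y = λ·(12 - 40) - 77 ≡ 34. → (40, 34)
4P: (40, 34) + (19, 27). λ = (27 - 34)/(19 - 40) ≡ 82/68 mod 89. 68⁻¹ ≡ 72 (mod 89) since 68·72 = 4896 ≡ 1, so λ ≡ 30.
  x = λ² - 40 - 19 = 900 - 59 ≡ 40; y = λ·(40 - 40) - 34 ≡ 55. → (40, 55)
5P: (40, 55) + (19, 27). λ = (27 - 55)/(19 - 40) ≡ 61/68 mod 89. 68⁻¹ ≡ 72 (mod 89) since 68·72 = 4896 ≡ 1, so λ ≡ 31.
  x = λ² - 40 - 19 = 961 - 59 ≡ 12; y = λ·(40 - 12) - 55 ≡ 12. → (12, 12)
6P: (12, 12) + (19, 27). λ = (27 - 12)/(19 - 12) ≡ 15/7 mod 89. 7⁻¹ ≡ 51 (mod 89) since 7·51 = 357 ≡ 1, so λ ≡ 53.
  x = λ² - 12 - 19 = 2809 - 31 ≡ 19; y = λ·(12 - 19) - 12 ≡ 62. → (19, 62)
7P: (19, 62) + (19, 27): same x and y₁ ≡ -y₂, so the sum is ∞.
7P = ∞, so the order is 7.

7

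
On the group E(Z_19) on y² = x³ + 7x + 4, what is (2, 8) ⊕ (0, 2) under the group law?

(2, 8) + (0, 2). λ = (2 - 8)/(0 - 2) ≡ 13/17 mod 19. 17⁻¹ ≡ 9 (mod 19), so λ ≡ 3.
  x = λ² - 2 - 0 = 9 - 2 ≡ 7; y = λ·(2 - 7) - 8 ≡ 15. → (7, 15)

(7, 15)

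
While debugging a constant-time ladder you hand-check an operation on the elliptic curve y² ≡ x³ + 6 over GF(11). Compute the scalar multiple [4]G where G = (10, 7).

O

Repeated addition: build up to 4G.
2G: tangent at (10, 7): λ = (3·10² + 0)/(2·7) ≡ 3/3. 3⁻¹ ≡ 4 (mod 11), so λ ≡ 3·4 ≡ 1.
  x = λ² - 10 - 10 = 1 - 20 ≡ 3; y = λ·(10 - 3) - 7 ≡ 0. → (3, 0)
3G: (3, 0) + (10, 7). λ = (7 - 0)/(10 - 3) ≡ 7/7 mod 11. 7⁻¹ ≡ 8 (mod 11) since 7·8 = 56 ≡ 1, so λ ≡ 1.
  x = λ² - 3 - 10 = 1 - 13 ≡ 10; y = λ·(3 - 10) - 0 ≡ 4. → (10, 4)
4G: (10, 4) + (10, 7): same x and y₁ ≡ -y₂, so the sum is the point at infinity.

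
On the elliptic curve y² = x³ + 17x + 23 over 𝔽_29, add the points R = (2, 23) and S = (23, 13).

(11, 2)

(2, 23) + (23, 13). λ = (13 - 23)/(23 - 2) ≡ 19/21 mod 29. 21⁻¹ ≡ 18 (mod 29) since 21·18 = 378 ≡ 1, so λ ≡ 23.
  x = λ² - 2 - 23 = 529 - 25 ≡ 11; y = λ·(2 - 11) - 23 ≡ 2. → (11, 2)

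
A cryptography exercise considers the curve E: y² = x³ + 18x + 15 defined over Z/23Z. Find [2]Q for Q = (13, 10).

tangent at (13, 10): λ = (3·13² + 18)/(2·10) ≡ 19/20. 20⁻¹ ≡ 15 (mod 23), so λ ≡ 19·15 ≡ 9.
  x = λ² - 13 - 13 = 81 - 26 ≡ 9; y = λ·(13 - 9) - 10 ≡ 3. → (9, 3)

(9, 3)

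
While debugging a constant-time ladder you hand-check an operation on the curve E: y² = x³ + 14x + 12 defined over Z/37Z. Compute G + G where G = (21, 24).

tangent at (21, 24): λ = (3·21² + 14)/(2·24) ≡ 5/11. 11⁻¹ ≡ 27 (mod 37) since 11·27 = 297 ≡ 1, so λ ≡ 5·27 ≡ 24.
  x = λ² - 21 - 21 = 576 - 42 ≡ 16; y = λ·(21 - 16) - 24 ≡ 22. → (16, 22)

(16, 22)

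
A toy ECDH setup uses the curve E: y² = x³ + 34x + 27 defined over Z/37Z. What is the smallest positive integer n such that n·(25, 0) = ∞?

2

2P: (25, 0) + (25, 0): same x and y₁ ≡ -y₂, so the sum is ∞.
2P = ∞, so the order is 2.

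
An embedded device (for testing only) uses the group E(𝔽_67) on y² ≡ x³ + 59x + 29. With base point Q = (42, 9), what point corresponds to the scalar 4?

(56, 27)

Repeated addition: build up to 4Q.
2Q: tangent at (42, 9): λ = (3·42² + 59)/(2·9) ≡ 58/18. 18⁻¹ ≡ 41 (mod 67) since 18·41 = 738 ≡ 1, so λ ≡ 58·41 ≡ 33.
  x = λ² - 42 - 42 = 1089 - 84 ≡ 0; y = λ·(42 - 0) - 9 ≡ 37. → (0, 37)
3Q: (0, 37) + (42, 9). λ = (9 - 37)/(42 - 0) ≡ 39/42 mod 67. 42⁻¹ ≡ 8 (mod 67), so λ ≡ 44.
  x = λ² - 0 - 42 = 1936 - 42 ≡ 18; y = λ·(0 - 18) - 37 ≡ 42. → (18, 42)
4Q: (18, 42) + (42, 9). λ = (9 - 42)/(42 - 18) ≡ 34/24 mod 67. 24⁻¹ ≡ 14 (mod 67), so λ ≡ 7.
  x = λ² - 18 - 42 = 49 - 60 ≡ 56; y = λ·(18 - 56) - 42 ≡ 27. → (56, 27)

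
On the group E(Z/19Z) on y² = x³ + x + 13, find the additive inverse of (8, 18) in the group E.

-(8, 18) = (8, -18 mod 19) = (8, 1).

(8, 1)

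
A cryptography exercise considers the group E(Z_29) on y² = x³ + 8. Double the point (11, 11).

(11, 18)

tangent at (11, 11): λ = (3·11² + 0)/(2·11) ≡ 15/22. 22⁻¹ ≡ 4 (mod 29), so λ ≡ 15·4 ≡ 2.
  x = λ² - 11 - 11 = 4 - 22 ≡ 11; y = λ·(11 - 11) - 11 ≡ 18. → (11, 18)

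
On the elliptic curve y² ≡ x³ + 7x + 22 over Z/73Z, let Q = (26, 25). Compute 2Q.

(62, 72)

tangent at (26, 25): λ = (3·26² + 7)/(2·25) ≡ 64/50. 50⁻¹ ≡ 19 (mod 73) since 50·19 = 950 ≡ 1, so λ ≡ 64·19 ≡ 48.
  x = λ² - 26 - 26 = 2304 - 52 ≡ 62; y = λ·(26 - 62) - 25 ≡ 72. → (62, 72)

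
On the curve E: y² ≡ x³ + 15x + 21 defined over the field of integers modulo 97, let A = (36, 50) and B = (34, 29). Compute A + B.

(16, 63)

(36, 50) + (34, 29). λ = (29 - 50)/(34 - 36) ≡ 76/95 mod 97. 95⁻¹ ≡ 48 (mod 97) since 95·48 = 4560 ≡ 1, so λ ≡ 59.
  x = λ² - 36 - 34 = 3481 - 70 ≡ 16; y = λ·(36 - 16) - 50 ≡ 63. → (16, 63)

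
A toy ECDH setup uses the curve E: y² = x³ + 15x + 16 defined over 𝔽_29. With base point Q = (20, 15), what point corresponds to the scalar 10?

(3, 1)

Double-and-add on 10 = (1010)₂. Start with Q = (20, 15) for the leading 1-bit.
double: tangent at (20, 15): λ = (3·20² + 15)/(2·15) ≡ 26/1. 1⁻¹ ≡ 1 (mod 29), so λ ≡ 26·1 ≡ 26.
  x = λ² - 20 - 20 = 676 - 40 ≡ 27; y = λ·(20 - 27) - 15 ≡ 6. → (27, 6)
double: tangent at (27, 6): λ = (3·27² + 15)/(2·6) ≡ 27/12. 12⁻¹ ≡ 17 (mod 29) since 12·17 = 204 ≡ 1, so λ ≡ 27·17 ≡ 24.
  x = λ² - 27 - 27 = 576 - 54 ≡ 0; y = λ·(27 - 0) - 6 ≡ 4. → (0, 4)
add Q: (0, 4) + (20, 15). λ = (15 - 4)/(20 - 0) ≡ 11/20 mod 29. 20⁻¹ ≡ 16 (mod 29), so λ ≡ 2.
  x = λ² - 0 - 20 = 4 - 20 ≡ 13; y = λ·(0 - 13) - 4 ≡ 28. → (13, 28)
double: tangent at (13, 28): λ = (3·13² + 15)/(2·28) ≡ 0/27. 27⁻¹ ≡ 14 (mod 29), so λ ≡ 0·14 ≡ 0.
  x = λ² - 13 - 13 = 0 - 26 ≡ 3; y = λ·(13 - 3) - 28 ≡ 1. → (3, 1)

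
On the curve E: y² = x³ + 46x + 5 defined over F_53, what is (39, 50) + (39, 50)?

(34, 40)

tangent at (39, 50): λ = (3·39² + 46)/(2·50) ≡ 51/47. 47⁻¹ ≡ 44 (mod 53), so λ ≡ 51·44 ≡ 18.
  x = λ² - 39 - 39 = 324 - 78 ≡ 34; y = λ·(39 - 34) - 50 ≡ 40. → (34, 40)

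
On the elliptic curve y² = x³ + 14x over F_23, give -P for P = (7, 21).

-(7, 21) = (7, -21 mod 23) = (7, 2).

(7, 2)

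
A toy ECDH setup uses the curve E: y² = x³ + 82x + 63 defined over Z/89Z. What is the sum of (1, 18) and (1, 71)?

The two points share x = 1 and their y-coordinates satisfy 18 + 71 ≡ 0 (mod 89), so they are inverses. Their sum is ∞.

O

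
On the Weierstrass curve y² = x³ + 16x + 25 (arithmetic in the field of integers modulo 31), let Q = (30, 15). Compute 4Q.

(23, 6)

Repeated addition: build up to 4Q.
2Q: tangent at (30, 15): λ = (3·30² + 16)/(2·15) ≡ 19/30. 30⁻¹ ≡ 30 (mod 31) since 30·30 = 900 ≡ 1, so λ ≡ 19·30 ≡ 12.
  x = λ² - 30 - 30 = 144 - 60 ≡ 22; y = λ·(30 - 22) - 15 ≡ 19. → (22, 19)
3Q: (22, 19) + (30, 15). λ = (15 - 19)/(30 - 22) ≡ 27/8 mod 31. 8⁻¹ ≡ 4 (mod 31), so λ ≡ 15.
  x = λ² - 22 - 30 = 225 - 52 ≡ 18; y = λ·(22 - 18) - 19 ≡ 10. → (18, 10)
4Q: (18, 10) + (30, 15). λ = (15 - 10)/(30 - 18) ≡ 5/12 mod 31. 12⁻¹ ≡ 13 (mod 31), so λ ≡ 3.
  x = λ² - 18 - 30 = 9 - 48 ≡ 23; y = λ·(18 - 23) - 10 ≡ 6. → (23, 6)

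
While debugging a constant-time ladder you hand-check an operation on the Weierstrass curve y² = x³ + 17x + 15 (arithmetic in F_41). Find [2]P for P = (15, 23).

tangent at (15, 23): λ = (3·15² + 17)/(2·23) ≡ 36/5. 5⁻¹ ≡ 33 (mod 41), so λ ≡ 36·33 ≡ 40.
  x = λ² - 15 - 15 = 1600 - 30 ≡ 12; y = λ·(15 - 12) - 23 ≡ 15. → (12, 15)

(12, 15)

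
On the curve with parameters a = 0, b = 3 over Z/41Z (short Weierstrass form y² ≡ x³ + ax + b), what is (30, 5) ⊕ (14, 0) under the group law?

(30, 5) + (14, 0). λ = (0 - 5)/(14 - 30) ≡ 36/25 mod 41. 25⁻¹ ≡ 23 (mod 41), so λ ≡ 8.
  x = λ² - 30 - 14 = 64 - 44 ≡ 20; y = λ·(30 - 20) - 5 ≡ 34. → (20, 34)

(20, 34)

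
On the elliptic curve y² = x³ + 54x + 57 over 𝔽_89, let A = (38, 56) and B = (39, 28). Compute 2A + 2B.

First 2A:
Repeated addition: build up to 2A.
2A: tangent at (38, 56): λ = (3·38² + 54)/(2·56) ≡ 25/23. 23⁻¹ ≡ 31 (mod 89), so λ ≡ 25·31 ≡ 63.
  x = λ² - 38 - 38 = 3969 - 76 ≡ 66; y = λ·(38 - 66) - 56 ≡ 49. → (66, 49)
2A = (66, 49).
Next 2B:
Repeated addition: build up to 2B.
2B: tangent at (39, 28): λ = (3·39² + 54)/(2·28) ≡ 78/56. 56⁻¹ ≡ 62 (mod 89) since 56·62 = 3472 ≡ 1, so λ ≡ 78·62 ≡ 30.
  x = λ² - 39 - 39 = 900 - 78 ≡ 21; y = λ·(39 - 21) - 28 ≡ 67. → (21, 67)
2B = (21, 67).
Finally 2A + 2B:
(66, 49) + (21, 67). λ = (67 - 49)/(21 - 66) ≡ 18/44 mod 89. 44⁻¹ ≡ 87 (mod 89), so λ ≡ 53.
  x = λ² - 66 - 21 = 2809 - 87 ≡ 52; y = λ·(66 - 52) - 49 ≡ 70. → (52, 70)

(52, 70)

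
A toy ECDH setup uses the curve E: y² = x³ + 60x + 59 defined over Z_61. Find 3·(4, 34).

(34, 17)

Write P = (4, 34).
Repeated addition: build up to 3P.
2P: tangent at (4, 34): λ = (3·4² + 60)/(2·34) ≡ 47/7. 7⁻¹ ≡ 35 (mod 61), so λ ≡ 47·35 ≡ 59.
  x = λ² - 4 - 4 = 3481 - 8 ≡ 57; y = λ·(4 - 57) - 34 ≡ 11. → (57, 11)
3P: (57, 11) + (4, 34). λ = (34 - 11)/(4 - 57) ≡ 23/8 mod 61. 8⁻¹ ≡ 23 (mod 61), so λ ≡ 41.
  x = λ² - 57 - 4 = 1681 - 61 ≡ 34; y = λ·(57 - 34) - 11 ≡ 17. → (34, 17)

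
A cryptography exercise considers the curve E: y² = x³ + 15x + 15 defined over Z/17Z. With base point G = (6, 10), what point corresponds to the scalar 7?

Double-and-add on 7 = (111)₂. Start with G = (6, 10) for the leading 1-bit.
double: tangent at (6, 10): λ = (3·6² + 15)/(2·10) ≡ 4/3. 3⁻¹ ≡ 6 (mod 17) since 3·6 = 18 ≡ 1, so λ ≡ 4·6 ≡ 7.
  x = λ² - 6 - 6 = 49 - 12 ≡ 3; y = λ·(6 - 3) - 10 ≡ 11. → (3, 11)
add G: (3, 11) + (6, 10). λ = (10 - 11)/(6 - 3) ≡ 16/3 mod 17. 3⁻¹ ≡ 6 (mod 17), so λ ≡ 11.
  x = λ² - 3 - 6 = 121 - 9 ≡ 10; y = λ·(3 - 10) - 11 ≡ 14. → (10, 14)
double: tangent at (10, 14): λ = (3·10² + 15)/(2·14) ≡ 9/11. 11⁻¹ ≡ 14 (mod 17) since 11·14 = 154 ≡ 1, so λ ≡ 9·14 ≡ 7.
  x = λ² - 10 - 10 = 49 - 20 ≡ 12; y = λ·(10 - 12) - 14 ≡ 6. → (12, 6)
add G: (12, 6) + (6, 10). λ = (10 - 6)/(6 - 12) ≡ 4/11 mod 17. 11⁻¹ ≡ 14 (mod 17) since 11·14 = 154 ≡ 1, so λ ≡ 5.
  x = λ² - 12 - 6 = 25 - 18 ≡ 7; y = λ·(12 - 7) - 6 ≡ 2. → (7, 2)

(7, 2)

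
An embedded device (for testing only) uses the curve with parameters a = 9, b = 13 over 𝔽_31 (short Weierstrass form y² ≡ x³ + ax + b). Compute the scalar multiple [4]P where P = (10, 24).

(23, 7)

Double-and-add on 4 = (100)₂. Start with P = (10, 24) for the leading 1-bit.
double: tangent at (10, 24): λ = (3·10² + 9)/(2·24) ≡ 30/17. 17⁻¹ ≡ 11 (mod 31) since 17·11 = 187 ≡ 1, so λ ≡ 30·11 ≡ 20.
  x = λ² - 10 - 10 = 400 - 20 ≡ 8; y = λ·(10 - 8) - 24 ≡ 16. → (8, 16)
double: tangent at (8, 16): λ = (3·8² + 9)/(2·16) ≡ 15/1. 1⁻¹ ≡ 1 (mod 31), so λ ≡ 15·1 ≡ 15.
  x = λ² - 8 - 8 = 225 - 16 ≡ 23; y = λ·(8 - 23) - 16 ≡ 7. → (23, 7)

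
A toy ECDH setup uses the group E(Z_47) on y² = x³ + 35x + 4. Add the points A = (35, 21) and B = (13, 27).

(15, 12)

(35, 21) + (13, 27). λ = (27 - 21)/(13 - 35) ≡ 6/25 mod 47. 25⁻¹ ≡ 32 (mod 47), so λ ≡ 4.
  x = λ² - 35 - 13 = 16 - 48 ≡ 15; y = λ·(35 - 15) - 21 ≡ 12. → (15, 12)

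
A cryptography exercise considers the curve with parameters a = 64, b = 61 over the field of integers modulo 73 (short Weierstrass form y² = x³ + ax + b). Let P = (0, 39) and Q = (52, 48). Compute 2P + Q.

(13, 30)

First 2P:
Repeated addition: build up to 2P.
2P: tangent at (0, 39): λ = (3·0² + 64)/(2·39) ≡ 64/5. 5⁻¹ ≡ 44 (mod 73), so λ ≡ 64·44 ≡ 42.
  x = λ² - 0 - 0 = 1764 - 0 ≡ 12; y = λ·(0 - 12) - 39 ≡ 41. → (12, 41)
2P = (12, 41).
Finally 2P + Q:
(12, 41) + (52, 48). λ = (48 - 41)/(52 - 12) ≡ 7/40 mod 73. 40⁻¹ ≡ 42 (mod 73) since 40·42 = 1680 ≡ 1, so λ ≡ 2.
  x = λ² - 12 - 52 = 4 - 64 ≡ 13; y = λ·(12 - 13) - 41 ≡ 30. → (13, 30)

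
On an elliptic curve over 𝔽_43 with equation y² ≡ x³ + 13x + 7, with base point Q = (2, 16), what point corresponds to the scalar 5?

(25, 41)

Double-and-add on 5 = (101)₂. Start with Q = (2, 16) for the leading 1-bit.
double: tangent at (2, 16): λ = (3·2² + 13)/(2·16) ≡ 25/32. 32⁻¹ ≡ 39 (mod 43), so λ ≡ 25·39 ≡ 29.
  x = λ² - 2 - 2 = 841 - 4 ≡ 20; y = λ·(2 - 20) - 16 ≡ 21. → (20, 21)
double: tangent at (20, 21): λ = (3·20² + 13)/(2·21) ≡ 9/42. 42⁻¹ ≡ 42 (mod 43), so λ ≡ 9·42 ≡ 34.
  x = λ² - 20 - 20 = 1156 - 40 ≡ 41; y = λ·(20 - 41) - 21 ≡ 39. → (41, 39)
add Q: (41, 39) + (2, 16). λ = (16 - 39)/(2 - 41) ≡ 20/4 mod 43. 4⁻¹ ≡ 11 (mod 43), so λ ≡ 5.
  x = λ² - 41 - 2 = 25 - 43 ≡ 25; y = λ·(41 - 25) - 39 ≡ 41. → (25, 41)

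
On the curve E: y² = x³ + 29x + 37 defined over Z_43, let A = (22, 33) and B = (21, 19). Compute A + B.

(24, 25)

(22, 33) + (21, 19). λ = (19 - 33)/(21 - 22) ≡ 29/42 mod 43. 42⁻¹ ≡ 42 (mod 43), so λ ≡ 14.
  x = λ² - 22 - 21 = 196 - 43 ≡ 24; y = λ·(22 - 24) - 33 ≡ 25. → (24, 25)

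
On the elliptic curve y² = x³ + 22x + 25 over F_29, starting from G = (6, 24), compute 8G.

(12, 25)

Double-and-add on 8 = (1000)₂. Start with G = (6, 24) for the leading 1-bit.
double: tangent at (6, 24): λ = (3·6² + 22)/(2·24) ≡ 14/19. 19⁻¹ ≡ 26 (mod 29), so λ ≡ 14·26 ≡ 16.
  x = λ² - 6 - 6 = 256 - 12 ≡ 12; y = λ·(6 - 12) - 24 ≡ 25. → (12, 25)
double: tangent at (12, 25): λ = (3·12² + 22)/(2·25) ≡ 19/21. 21⁻¹ ≡ 18 (mod 29), so λ ≡ 19·18 ≡ 23.
  x = λ² - 12 - 12 = 529 - 24 ≡ 12; y = λ·(12 - 12) - 25 ≡ 4. → (12, 4)
double: tangent at (12, 4): λ = (3·12² + 22)/(2·4) ≡ 19/8. 8⁻¹ ≡ 11 (mod 29) since 8·11 = 88 ≡ 1, so λ ≡ 19·11 ≡ 6.
  x = λ² - 12 - 12 = 36 - 24 ≡ 12; y = λ·(12 - 12) - 4 ≡ 25. → (12, 25)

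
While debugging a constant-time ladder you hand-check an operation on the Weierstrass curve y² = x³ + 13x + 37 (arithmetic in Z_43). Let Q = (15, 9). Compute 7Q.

Double-and-add on 7 = (111)₂. Start with Q = (15, 9) for the leading 1-bit.
double: tangent at (15, 9): λ = (3·15² + 13)/(2·9) ≡ 0/18. 18⁻¹ ≡ 12 (mod 43) since 18·12 = 216 ≡ 1, so λ ≡ 0·12 ≡ 0.
  x = λ² - 15 - 15 = 0 - 30 ≡ 13; y = λ·(15 - 13) - 9 ≡ 34. → (13, 34)
add Q: (13, 34) + (15, 9). λ = (9 - 34)/(15 - 13) ≡ 18/2 mod 43. 2⁻¹ ≡ 22 (mod 43), so λ ≡ 9.
  x = λ² - 13 - 15 = 81 - 28 ≡ 10; y = λ·(13 - 10) - 34 ≡ 36. → (10, 36)
double: tangent at (10, 36): λ = (3·10² + 13)/(2·36) ≡ 12/29. 29⁻¹ ≡ 3 (mod 43), so λ ≡ 12·3 ≡ 36.
  x = λ² - 10 - 10 = 1296 - 20 ≡ 29; y = λ·(10 - 29) - 36 ≡ 11. → (29, 11)
add Q: (29, 11) + (15, 9). λ = (9 - 11)/(15 - 29) ≡ 41/29 mod 43. 29⁻¹ ≡ 3 (mod 43) since 29·3 = 87 ≡ 1, so λ ≡ 37.
  x = λ² - 29 - 15 = 1369 - 44 ≡ 35; y = λ·(29 - 35) - 11 ≡ 25. → (35, 25)

(35, 25)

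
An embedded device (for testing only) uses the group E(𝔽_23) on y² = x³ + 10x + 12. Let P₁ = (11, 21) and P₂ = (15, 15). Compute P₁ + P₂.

(11, 21) + (15, 15). λ = (15 - 21)/(15 - 11) ≡ 17/4 mod 23. 4⁻¹ ≡ 6 (mod 23) since 4·6 = 24 ≡ 1, so λ ≡ 10.
  x = λ² - 11 - 15 = 100 - 26 ≡ 5; y = λ·(11 - 5) - 21 ≡ 16. → (5, 16)

(5, 16)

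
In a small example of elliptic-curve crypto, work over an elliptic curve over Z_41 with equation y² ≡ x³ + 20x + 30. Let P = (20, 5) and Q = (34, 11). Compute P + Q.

(20, 5) + (34, 11). λ = (11 - 5)/(34 - 20) ≡ 6/14 mod 41. 14⁻¹ ≡ 3 (mod 41) since 14·3 = 42 ≡ 1, so λ ≡ 18.
  x = λ² - 20 - 34 = 324 - 54 ≡ 24; y = λ·(20 - 24) - 5 ≡ 5. → (24, 5)

(24, 5)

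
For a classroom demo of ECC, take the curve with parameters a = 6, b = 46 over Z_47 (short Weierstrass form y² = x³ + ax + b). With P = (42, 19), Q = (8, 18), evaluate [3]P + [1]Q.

(29, 34)

First 3P:
Repeated addition: build up to 3P.
2P: tangent at (42, 19): λ = (3·42² + 6)/(2·19) ≡ 34/38. 38⁻¹ ≡ 26 (mod 47), so λ ≡ 34·26 ≡ 38.
  x = λ² - 42 - 42 = 1444 - 84 ≡ 44; y = λ·(42 - 44) - 19 ≡ 46. → (44, 46)
3P: (44, 46) + (42, 19). λ = (19 - 46)/(42 - 44) ≡ 20/45 mod 47. 45⁻¹ ≡ 23 (mod 47), so λ ≡ 37.
  x = λ² - 44 - 42 = 1369 - 86 ≡ 14; y = λ·(44 - 14) - 46 ≡ 30. → (14, 30)
3P = (14, 30).
Finally 3P + Q:
(14, 30) + (8, 18). λ = (18 - 30)/(8 - 14) ≡ 35/41 mod 47. 41⁻¹ ≡ 39 (mod 47), so λ ≡ 2.
  x = λ² - 14 - 8 = 4 - 22 ≡ 29; y = λ·(14 - 29) - 30 ≡ 34. → (29, 34)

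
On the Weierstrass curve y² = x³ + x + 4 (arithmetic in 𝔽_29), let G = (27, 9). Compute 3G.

(15, 1)

Repeated addition: build up to 3G.
2G: tangent at (27, 9): λ = (3·27² + 1)/(2·9) ≡ 13/18. 18⁻¹ ≡ 21 (mod 29), so λ ≡ 13·21 ≡ 12.
  x = λ² - 27 - 27 = 144 - 54 ≡ 3; y = λ·(27 - 3) - 9 ≡ 18. → (3, 18)
3G: (3, 18) + (27, 9). λ = (9 - 18)/(27 - 3) ≡ 20/24 mod 29. 24⁻¹ ≡ 23 (mod 29), so λ ≡ 25.
  x = λ² - 3 - 27 = 625 - 30 ≡ 15; y = λ·(3 - 15) - 18 ≡ 1. → (15, 1)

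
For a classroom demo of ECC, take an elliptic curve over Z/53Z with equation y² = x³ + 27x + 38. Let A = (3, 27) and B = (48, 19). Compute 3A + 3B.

(45, 30)

First 3A:
Repeated addition: build up to 3A.
2A: tangent at (3, 27): λ = (3·3² + 27)/(2·27) ≡ 1/1. 1⁻¹ ≡ 1 (mod 53) since 1·1 = 1 ≡ 1, so λ ≡ 1·1 ≡ 1.
  x = λ² - 3 - 3 = 1 - 6 ≡ 48; y = λ·(3 - 48) - 27 ≡ 34. → (48, 34)
3A: (48, 34) + (3, 27). λ = (27 - 34)/(3 - 48) ≡ 46/8 mod 53. 8⁻¹ ≡ 20 (mod 53) since 8·20 = 160 ≡ 1, so λ ≡ 19.
  x = λ² - 48 - 3 = 361 - 51 ≡ 45; y = λ·(48 - 45) - 34 ≡ 23. → (45, 23)
3A = (45, 23).
Next 3B:
Repeated addition: build up to 3B.
2B: tangent at (48, 19): λ = (3·48² + 27)/(2·19) ≡ 49/38. 38⁻¹ ≡ 7 (mod 53) since 38·7 = 266 ≡ 1, so λ ≡ 49·7 ≡ 25.
  x = λ² - 48 - 48 = 625 - 96 ≡ 52; y = λ·(48 - 52) - 19 ≡ 40. → (52, 40)
3B: (52, 40) + (48, 19). λ = (19 - 40)/(48 - 52) ≡ 32/49 mod 53. 49⁻¹ ≡ 13 (mod 53), so λ ≡ 45.
  x = λ² - 52 - 48 = 2025 - 100 ≡ 17; y = λ·(52 - 17) - 40 ≡ 51. → (17, 51)
3B = (17, 51).
Finally 3A + 3B:
(45, 23) + (17, 51). λ = (51 - 23)/(17 - 45) ≡ 28/25 mod 53. 25⁻¹ ≡ 17 (mod 53), so λ ≡ 52.
  x = λ² - 45 - 17 = 2704 - 62 ≡ 45; y = λ·(45 - 45) - 23 ≡ 30. → (45, 30)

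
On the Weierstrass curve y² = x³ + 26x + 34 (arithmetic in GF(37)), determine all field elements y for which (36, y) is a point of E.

9, 28

x³ + 26x + 34 = 47626 ≡ 7 (mod 37).
Square roots of 7 mod 37: 9 and 28 (since 9² = 81 ≡ 7).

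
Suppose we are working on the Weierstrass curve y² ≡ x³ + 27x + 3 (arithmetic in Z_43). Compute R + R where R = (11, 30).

tangent at (11, 30): λ = (3·11² + 27)/(2·30) ≡ 3/17. 17⁻¹ ≡ 38 (mod 43), so λ ≡ 3·38 ≡ 28.
  x = λ² - 11 - 11 = 784 - 22 ≡ 31; y = λ·(11 - 31) - 30 ≡ 12. → (31, 12)

(31, 12)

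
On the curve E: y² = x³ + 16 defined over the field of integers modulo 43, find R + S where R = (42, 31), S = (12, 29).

(2, 29)

(42, 31) + (12, 29). λ = (29 - 31)/(12 - 42) ≡ 41/13 mod 43. 13⁻¹ ≡ 10 (mod 43), so λ ≡ 23.
  x = λ² - 42 - 12 = 529 - 54 ≡ 2; y = λ·(42 - 2) - 31 ≡ 29. → (2, 29)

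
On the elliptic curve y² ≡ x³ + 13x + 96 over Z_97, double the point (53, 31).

tangent at (53, 31): λ = (3·53² + 13)/(2·31) ≡ 1/62. 62⁻¹ ≡ 36 (mod 97), so λ ≡ 1·36 ≡ 36.
  x = λ² - 53 - 53 = 1296 - 106 ≡ 26; y = λ·(53 - 26) - 31 ≡ 68. → (26, 68)

(26, 68)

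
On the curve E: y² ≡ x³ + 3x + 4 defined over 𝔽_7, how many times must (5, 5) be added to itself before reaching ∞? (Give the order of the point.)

2P: tangent at (5, 5): λ = (3·5² + 3)/(2·5) ≡ 1/3. 3⁻¹ ≡ 5 (mod 7) since 3·5 = 15 ≡ 1, so λ ≡ 1·5 ≡ 5.
  x = λ² - 5 - 5 = 25 - 10 ≡ 1; y = λ·(5 - 1) - 5 ≡ 1. → (1, 1)
3P: (1, 1) + (5, 5). λ = (5 - 1)/(5 - 1) ≡ 4/4 mod 7. 4⁻¹ ≡ 2 (mod 7), so λ ≡ 1.
  x = λ² - 1 - 5 = 1 - 6 ≡ 2; y = λ·(1 - 2) - 1 ≡ 5. → (2, 5)
4P: (2, 5) + (5, 5). λ = (5 - 5)/(5 - 2) ≡ 0/3 mod 7. 3⁻¹ ≡ 5 (mod 7) since 3·5 = 15 ≡ 1, so λ ≡ 0.
  x = λ² - 2 - 5 = 0 - 7 ≡ 0; y = λ·(2 - 0) - 5 ≡ 2. → (0, 2)
5P: (0, 2) + (5, 5). λ = (5 - 2)/(5 - 0) ≡ 3/5 mod 7. 5⁻¹ ≡ 3 (mod 7), so λ ≡ 2.
  x = λ² - 0 - 5 = 4 - 5 ≡ 6; y = λ·(0 - 6) - 2 ≡ 0. → (6, 0)
6P: (6, 0) + (5, 5). λ = (5 - 0)/(5 - 6) ≡ 5/6 mod 7. 6⁻¹ ≡ 6 (mod 7), so λ ≡ 2.
  x = λ² - 6 - 5 = 4 - 11 ≡ 0; y = λ·(6 - 0) - 0 ≡ 5. → (0, 5)
7P: (0, 5) + (5, 5). λ = (5 - 5)/(5 - 0) ≡ 0/5 mod 7. 5⁻¹ ≡ 3 (mod 7), so λ ≡ 0.
  x = λ² - 0 - 5 = 0 - 5 ≡ 2; y = λ·(0 - 2) - 5 ≡ 2. → (2, 2)
8P: (2, 2) + (5, 5). λ = (5 - 2)/(5 - 2) ≡ 3/3 mod 7. 3⁻¹ ≡ 5 (mod 7) since 3·5 = 15 ≡ 1, so λ ≡ 1.
  x = λ² - 2 - 5 = 1 - 7 ≡ 1; y = λ·(2 - 1) - 2 ≡ 6. → (1, 6)
9P: (1, 6) + (5, 5). λ = (5 - 6)/(5 - 1) ≡ 6/4 mod 7. 4⁻¹ ≡ 2 (mod 7), so λ ≡ 5.
  x = λ² - 1 - 5 = 25 - 6 ≡ 5; y = λ·(1 - 5) - 6 ≡ 2. → (5, 2)
10P: (5, 2) + (5, 5): same x and y₁ ≡ -y₂, so the sum is ∞.
10P = ∞, so the order is 10.

10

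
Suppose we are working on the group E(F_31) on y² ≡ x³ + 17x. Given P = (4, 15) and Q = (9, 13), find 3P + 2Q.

(16, 20)

First 3P:
Repeated addition: build up to 3P.
2P: tangent at (4, 15): λ = (3·4² + 17)/(2·15) ≡ 3/30. 30⁻¹ ≡ 30 (mod 31), so λ ≡ 3·30 ≡ 28.
  x = λ² - 4 - 4 = 784 - 8 ≡ 1; y = λ·(4 - 1) - 15 ≡ 7. → (1, 7)
3P: (1, 7) + (4, 15). λ = (15 - 7)/(4 - 1) ≡ 8/3 mod 31. 3⁻¹ ≡ 21 (mod 31) since 3·21 = 63 ≡ 1, so λ ≡ 13.
  x = λ² - 1 - 4 = 169 - 5 ≡ 9; y = λ·(1 - 9) - 7 ≡ 13. → (9, 13)
3P = (9, 13).
Next 2Q:
Repeated addition: build up to 2Q.
2Q: tangent at (9, 13): λ = (3·9² + 17)/(2·13) ≡ 12/26. 26⁻¹ ≡ 6 (mod 31), so λ ≡ 12·6 ≡ 10.
  x = λ² - 9 - 9 = 100 - 18 ≡ 20; y = λ·(9 - 20) - 13 ≡ 1. → (20, 1)
2Q = (20, 1).
Finally 3P + 2Q:
(9, 13) + (20, 1). λ = (1 - 13)/(20 - 9) ≡ 19/11 mod 31. 11⁻¹ ≡ 17 (mod 31), so λ ≡ 13.
  x = λ² - 9 - 20 = 169 - 29 ≡ 16; y = λ·(9 - 16) - 13 ≡ 20. → (16, 20)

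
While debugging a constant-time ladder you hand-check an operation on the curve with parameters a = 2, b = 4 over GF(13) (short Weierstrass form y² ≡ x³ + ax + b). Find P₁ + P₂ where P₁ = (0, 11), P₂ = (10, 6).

(0, 2)

(0, 11) + (10, 6). λ = (6 - 11)/(10 - 0) ≡ 8/10 mod 13. 10⁻¹ ≡ 4 (mod 13), so λ ≡ 6.
  x = λ² - 0 - 10 = 36 - 10 ≡ 0; y = λ·(0 - 0) - 11 ≡ 2. → (0, 2)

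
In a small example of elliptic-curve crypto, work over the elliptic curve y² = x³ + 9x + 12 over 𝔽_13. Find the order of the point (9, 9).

3

2P: tangent at (9, 9): λ = (3·9² + 9)/(2·9) ≡ 5/5. 5⁻¹ ≡ 8 (mod 13), so λ ≡ 5·8 ≡ 1.
  x = λ² - 9 - 9 = 1 - 18 ≡ 9; y = λ·(9 - 9) - 9 ≡ 4. → (9, 4)
3P: (9, 4) + (9, 9): same x and y₁ ≡ -y₂, so the sum is O.
3P = O, so the order is 3.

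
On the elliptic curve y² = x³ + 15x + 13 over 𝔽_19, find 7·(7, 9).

Write Q = (7, 9).
Repeated addition: build up to 7Q.
2Q: tangent at (7, 9): λ = (3·7² + 15)/(2·9) ≡ 10/18. 18⁻¹ ≡ 18 (mod 19) since 18·18 = 324 ≡ 1, so λ ≡ 10·18 ≡ 9.
  x = λ² - 7 - 7 = 81 - 14 ≡ 10; y = λ·(7 - 10) - 9 ≡ 2. → (10, 2)
3Q: (10, 2) + (7, 9). λ = (9 - 2)/(7 - 10) ≡ 7/16 mod 19. 16⁻¹ ≡ 6 (mod 19) since 16·6 = 96 ≡ 1, so λ ≡ 4.
  x = λ² - 10 - 7 = 16 - 17 ≡ 18; y = λ·(10 - 18) - 2 ≡ 4. → (18, 4)
4Q: (18, 4) + (7, 9). λ = (9 - 4)/(7 - 18) ≡ 5/8 mod 19. 8⁻¹ ≡ 12 (mod 19), so λ ≡ 3.
  x = λ² - 18 - 7 = 9 - 25 ≡ 3; y = λ·(18 - 3) - 4 ≡ 3. → (3, 3)
5Q: (3, 3) + (7, 9). λ = (9 - 3)/(7 - 3) ≡ 6/4 mod 19. 4⁻¹ ≡ 5 (mod 19) since 4·5 = 20 ≡ 1, so λ ≡ 11.
  x = λ² - 3 - 7 = 121 - 10 ≡ 16; y = λ·(3 - 16) - 3 ≡ 6. → (16, 6)
6Q: (16, 6) + (7, 9). λ = (9 - 6)/(7 - 16) ≡ 3/10 mod 19. 10⁻¹ ≡ 2 (mod 19), so λ ≡ 6.
  x = λ² - 16 - 7 = 36 - 23 ≡ 13; y = λ·(16 - 13) - 6 ≡ 12. → (13, 12)
7Q: (13, 12) + (7, 9). λ = (9 - 12)/(7 - 13) ≡ 16/13 mod 19. 13⁻¹ ≡ 3 (mod 19) since 13·3 = 39 ≡ 1, so λ ≡ 10.
  x = λ² - 13 - 7 = 100 - 20 ≡ 4; y = λ·(13 - 4) - 12 ≡ 2. → (4, 2)

(4, 2)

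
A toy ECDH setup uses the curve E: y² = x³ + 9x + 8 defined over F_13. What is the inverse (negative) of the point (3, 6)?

-(3, 6) = (3, -6 mod 13) = (3, 7).

(3, 7)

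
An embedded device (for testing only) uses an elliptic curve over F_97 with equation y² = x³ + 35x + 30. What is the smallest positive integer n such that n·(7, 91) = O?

2P: tangent at (7, 91): λ = (3·7² + 35)/(2·91) ≡ 85/85. 85⁻¹ ≡ 8 (mod 97), so λ ≡ 85·8 ≡ 1.
  x = λ² - 7 - 7 = 1 - 14 ≡ 84; y = λ·(7 - 84) - 91 ≡ 26. → (84, 26)
3P: (84, 26) + (7, 91). λ = (91 - 26)/(7 - 84) ≡ 65/20 mod 97. 20⁻¹ ≡ 34 (mod 97) since 20·34 = 680 ≡ 1, so λ ≡ 76.
  x = λ² - 84 - 7 = 5776 - 91 ≡ 59; y = λ·(84 - 59) - 26 ≡ 31. → (59, 31)
4P: (59, 31) + (7, 91). λ = (91 - 31)/(7 - 59) ≡ 60/45 mod 97. 45⁻¹ ≡ 69 (mod 97), so λ ≡ 66.
  x = λ² - 59 - 7 = 4356 - 66 ≡ 22; y = λ·(59 - 22) - 31 ≡ 83. → (22, 83)
5P: (22, 83) + (7, 91). λ = (91 - 83)/(7 - 22) ≡ 8/82 mod 97. 82⁻¹ ≡ 84 (mod 97), so λ ≡ 90.
  x = λ² - 22 - 7 = 8100 - 29 ≡ 20; y = λ·(22 - 20) - 83 ≡ 0. → (20, 0)
6P: (20, 0) + (7, 91). λ = (91 - 0)/(7 - 20) ≡ 91/84 mod 97. 84⁻¹ ≡ 82 (mod 97), so λ ≡ 90.
  x = λ² - 20 - 7 = 8100 - 27 ≡ 22; y = λ·(20 - 22) - 0 ≡ 14. → (22, 14)
7P: (22, 14) + (7, 91). λ = (91 - 14)/(7 - 22) ≡ 77/82 mod 97. 82⁻¹ ≡ 84 (mod 97), so λ ≡ 66.
  x = λ² - 22 - 7 = 4356 - 29 ≡ 59; y = λ·(22 - 59) - 14 ≡ 66. → (59, 66)
8P: (59, 66) + (7, 91). λ = (91 - 66)/(7 - 59) ≡ 25/45 mod 97. 45⁻¹ ≡ 69 (mod 97) since 45·69 = 3105 ≡ 1, so λ ≡ 76.
  x = λ² - 59 - 7 = 5776 - 66 ≡ 84; y = λ·(59 - 84) - 66 ≡ 71. → (84, 71)
9P: (84, 71) + (7, 91). λ = (91 - 71)/(7 - 84) ≡ 20/20 mod 97. 20⁻¹ ≡ 34 (mod 97), so λ ≡ 1.
  x = λ² - 84 - 7 = 1 - 91 ≡ 7; y = λ·(84 - 7) - 71 ≡ 6. → (7, 6)
10P: (7, 6) + (7, 91): same x and y₁ ≡ -y₂, so the sum is O.
10P = O, so the order is 10.

10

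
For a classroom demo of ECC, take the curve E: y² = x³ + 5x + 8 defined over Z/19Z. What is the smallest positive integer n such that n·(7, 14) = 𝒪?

11

2P: tangent at (7, 14): λ = (3·7² + 5)/(2·14) ≡ 0/9. 9⁻¹ ≡ 17 (mod 19), so λ ≡ 0·17 ≡ 0.
  x = λ² - 7 - 7 = 0 - 14 ≡ 5; y = λ·(7 - 5) - 14 ≡ 5. → (5, 5)
3P: (5, 5) + (7, 14). λ = (14 - 5)/(7 - 5) ≡ 9/2 mod 19. 2⁻¹ ≡ 10 (mod 19), so λ ≡ 14.
  x = λ² - 5 - 7 = 196 - 12 ≡ 13; y = λ·(5 - 13) - 5 ≡ 16. → (13, 16)
4P: (13, 16) + (7, 14). λ = (14 - 16)/(7 - 13) ≡ 17/13 mod 19. 13⁻¹ ≡ 3 (mod 19) since 13·3 = 39 ≡ 1, so λ ≡ 13.
  x = λ² - 13 - 7 = 169 - 20 ≡ 16; y = λ·(13 - 16) - 16 ≡ 2. → (16, 2)
5P: (16, 2) + (7, 14). λ = (14 - 2)/(7 - 16) ≡ 12/10 mod 19. 10⁻¹ ≡ 2 (mod 19), so λ ≡ 5.
  x = λ² - 16 - 7 = 25 - 23 ≡ 2; y = λ·(16 - 2) - 2 ≡ 11. → (2, 11)
6P: (2, 11) + (7, 14). λ = (14 - 11)/(7 - 2) ≡ 3/5 mod 19. 5⁻¹ ≡ 4 (mod 19) since 5·4 = 20 ≡ 1, so λ ≡ 12.
  x = λ² - 2 - 7 = 144 - 9 ≡ 2; y = λ·(2 - 2) - 11 ≡ 8. → (2, 8)
7P: (2, 8) + (7, 14). λ = (14 - 8)/(7 - 2) ≡ 6/5 mod 19. 5⁻¹ ≡ 4 (mod 19) since 5·4 = 20 ≡ 1, so λ ≡ 5.
  x = λ² - 2 - 7 = 25 - 9 ≡ 16; y = λ·(2 - 16) - 8 ≡ 17. → (16, 17)
8P: (16, 17) + (7, 14). λ = (14 - 17)/(7 - 16) ≡ 16/10 mod 19. 10⁻¹ ≡ 2 (mod 19), so λ ≡ 13.
  x = λ² - 16 - 7 = 169 - 23 ≡ 13; y = λ·(16 - 13) - 17 ≡ 3. → (13, 3)
9P: (13, 3) + (7, 14). λ = (14 - 3)/(7 - 13) ≡ 11/13 mod 19. 13⁻¹ ≡ 3 (mod 19), so λ ≡ 14.
  x = λ² - 13 - 7 = 196 - 20 ≡ 5; y = λ·(13 - 5) - 3 ≡ 14. → (5, 14)
10P: (5, 14) + (7, 14). λ = (14 - 14)/(7 - 5) ≡ 0/2 mod 19. 2⁻¹ ≡ 10 (mod 19), so λ ≡ 0.
  x = λ² - 5 - 7 = 0 - 12 ≡ 7; y = λ·(5 - 7) - 14 ≡ 5. → (7, 5)
11P: (7, 5) + (7, 14): same x and y₁ ≡ -y₂, so the sum is 𝒪.
11P = 𝒪, so the order is 11.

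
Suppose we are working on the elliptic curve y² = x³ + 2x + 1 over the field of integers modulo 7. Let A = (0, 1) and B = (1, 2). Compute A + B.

(0, 6)

(0, 1) + (1, 2). λ = (2 - 1)/(1 - 0) ≡ 1/1 mod 7. 1⁻¹ ≡ 1 (mod 7) since 1·1 = 1 ≡ 1, so λ ≡ 1.
  x = λ² - 0 - 1 = 1 - 1 ≡ 0; y = λ·(0 - 0) - 1 ≡ 6. → (0, 6)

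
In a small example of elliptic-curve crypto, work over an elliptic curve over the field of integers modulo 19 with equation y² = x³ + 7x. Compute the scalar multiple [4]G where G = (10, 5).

Repeated addition: build up to 4G.
2G: tangent at (10, 5): λ = (3·10² + 7)/(2·5) ≡ 3/10. 10⁻¹ ≡ 2 (mod 19), so λ ≡ 3·2 ≡ 6.
  x = λ² - 10 - 10 = 36 - 20 ≡ 16; y = λ·(10 - 16) - 5 ≡ 16. → (16, 16)
3G: (16, 16) + (10, 5). λ = (5 - 16)/(10 - 16) ≡ 8/13 mod 19. 13⁻¹ ≡ 3 (mod 19) since 13·3 = 39 ≡ 1, so λ ≡ 5.
  x = λ² - 16 - 10 = 25 - 26 ≡ 18; y = λ·(16 - 18) - 16 ≡ 12. → (18, 12)
4G: (18, 12) + (10, 5). λ = (5 - 12)/(10 - 18) ≡ 12/11 mod 19. 11⁻¹ ≡ 7 (mod 19), so λ ≡ 8.
  x = λ² - 18 - 10 = 64 - 28 ≡ 17; y = λ·(18 - 17) - 12 ≡ 15. → (17, 15)

(17, 15)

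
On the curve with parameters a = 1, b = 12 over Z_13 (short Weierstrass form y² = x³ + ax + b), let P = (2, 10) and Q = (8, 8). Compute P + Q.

(6, 0)

(2, 10) + (8, 8). λ = (8 - 10)/(8 - 2) ≡ 11/6 mod 13. 6⁻¹ ≡ 11 (mod 13), so λ ≡ 4.
  x = λ² - 2 - 8 = 16 - 10 ≡ 6; y = λ·(2 - 6) - 10 ≡ 0. → (6, 0)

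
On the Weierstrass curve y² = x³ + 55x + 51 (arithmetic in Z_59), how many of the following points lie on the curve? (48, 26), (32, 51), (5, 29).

(48, 26): 26² ≡ 27, rhs ≡ 3 → off.
(32, 51): 51² ≡ 5, rhs ≡ 5 → on.
(5, 29): 29² ≡ 15, rhs ≡ 38 → off.

1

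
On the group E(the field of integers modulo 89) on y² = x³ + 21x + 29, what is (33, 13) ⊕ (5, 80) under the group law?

(33, 76)

(33, 13) + (5, 80). λ = (80 - 13)/(5 - 33) ≡ 67/61 mod 89. 61⁻¹ ≡ 54 (mod 89), so λ ≡ 58.
  x = λ² - 33 - 5 = 3364 - 38 ≡ 33; y = λ·(33 - 33) - 13 ≡ 76. → (33, 76)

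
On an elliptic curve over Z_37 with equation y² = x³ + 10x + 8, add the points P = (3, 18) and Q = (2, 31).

(3, 18) + (2, 31). λ = (31 - 18)/(2 - 3) ≡ 13/36 mod 37. 36⁻¹ ≡ 36 (mod 37) since 36·36 = 1296 ≡ 1, so λ ≡ 24.
  x = λ² - 3 - 2 = 576 - 5 ≡ 16; y = λ·(3 - 16) - 18 ≡ 3. → (16, 3)

(16, 3)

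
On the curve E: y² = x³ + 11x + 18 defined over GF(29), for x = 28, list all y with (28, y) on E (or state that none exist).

x³ + 11x + 18 = 22278 ≡ 6 (mod 29).
Square roots of 6 mod 29: 8 and 21 (since 8² = 64 ≡ 6).

8, 21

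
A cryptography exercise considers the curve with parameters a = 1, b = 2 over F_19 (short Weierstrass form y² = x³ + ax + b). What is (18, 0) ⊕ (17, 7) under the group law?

(14, 10)

(18, 0) + (17, 7). λ = (7 - 0)/(17 - 18) ≡ 7/18 mod 19. 18⁻¹ ≡ 18 (mod 19), so λ ≡ 12.
  x = λ² - 18 - 17 = 144 - 35 ≡ 14; y = λ·(18 - 14) - 0 ≡ 10. → (14, 10)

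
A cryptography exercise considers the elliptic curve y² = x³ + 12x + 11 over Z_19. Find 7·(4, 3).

(17, 6)

Write Q = (4, 3).
Double-and-add on 7 = (111)₂. Start with Q = (4, 3) for the leading 1-bit.
double: tangent at (4, 3): λ = (3·4² + 12)/(2·3) ≡ 3/6. 6⁻¹ ≡ 16 (mod 19), so λ ≡ 3·16 ≡ 10.
  x = λ² - 4 - 4 = 100 - 8 ≡ 16; y = λ·(4 - 16) - 3 ≡ 10. → (16, 10)
add Q: (16, 10) + (4, 3). λ = (3 - 10)/(4 - 16) ≡ 12/7 mod 19. 7⁻¹ ≡ 11 (mod 19), so λ ≡ 18.
  x = λ² - 16 - 4 = 324 - 20 ≡ 0; y = λ·(16 - 0) - 10 ≡ 12. → (0, 12)
double: tangent at (0, 12): λ = (3·0² + 12)/(2·12) ≡ 12/5. 5⁻¹ ≡ 4 (mod 19) since 5·4 = 20 ≡ 1, so λ ≡ 12·4 ≡ 10.
  x = λ² - 0 - 0 = 100 - 0 ≡ 5; y = λ·(0 - 5) - 12 ≡ 14. → (5, 14)
add Q: (5, 14) + (4, 3). λ = (3 - 14)/(4 - 5) ≡ 8/18 mod 19. 18⁻¹ ≡ 18 (mod 19), so λ ≡ 11.
  x = λ² - 5 - 4 = 121 - 9 ≡ 17; y = λ·(5 - 17) - 14 ≡ 6. → (17, 6)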